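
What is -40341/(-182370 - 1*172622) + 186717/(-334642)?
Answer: -2399238561/5399783312 ≈ -0.44432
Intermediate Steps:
-40341/(-182370 - 1*172622) + 186717/(-334642) = -40341/(-182370 - 172622) + 186717*(-1/334642) = -40341/(-354992) - 186717/334642 = -40341*(-1/354992) - 186717/334642 = 40341/354992 - 186717/334642 = -2399238561/5399783312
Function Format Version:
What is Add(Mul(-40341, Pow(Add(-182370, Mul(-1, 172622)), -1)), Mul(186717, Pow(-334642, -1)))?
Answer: Rational(-2399238561, 5399783312) ≈ -0.44432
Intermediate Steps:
Add(Mul(-40341, Pow(Add(-182370, Mul(-1, 172622)), -1)), Mul(186717, Pow(-334642, -1))) = Add(Mul(-40341, Pow(Add(-182370, -172622), -1)), Mul(186717, Rational(-1, 334642))) = Add(Mul(-40341, Pow(-354992, -1)), Rational(-186717, 334642)) = Add(Mul(-40341, Rational(-1, 354992)), Rational(-186717, 334642)) = Add(Rational(40341, 354992), Rational(-186717, 334642)) = Rational(-2399238561, 5399783312)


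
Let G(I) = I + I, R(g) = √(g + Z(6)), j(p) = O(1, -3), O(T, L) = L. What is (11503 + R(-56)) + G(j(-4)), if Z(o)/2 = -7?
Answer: 11497 + I*√70 ≈ 11497.0 + 8.3666*I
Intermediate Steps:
Z(o) = -14 (Z(o) = 2*(-7) = -14)
j(p) = -3
R(g) = √(-14 + g) (R(g) = √(g - 14) = √(-14 + g))
G(I) = 2*I
(11503 + R(-56)) + G(j(-4)) = (11503 + √(-14 - 56)) + 2*(-3) = (11503 + √(-70)) - 6 = (11503 + I*√70) - 6 = 11497 + I*√70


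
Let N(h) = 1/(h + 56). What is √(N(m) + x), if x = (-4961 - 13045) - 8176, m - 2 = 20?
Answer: I*√159291210/78 ≈ 161.81*I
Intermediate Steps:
m = 22 (m = 2 + 20 = 22)
N(h) = 1/(56 + h)
x = -26182 (x = -18006 - 8176 = -26182)
√(N(m) + x) = √(1/(56 + 22) - 26182) = √(1/78 - 26182) = √(-2042195/78) = I*√159291210/78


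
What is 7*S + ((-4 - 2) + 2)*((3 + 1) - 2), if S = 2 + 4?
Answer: 34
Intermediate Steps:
S = 6
7*S + ((-4 - 2) + 2)*((3 + 1) - 2) = 7*6 + ((-4 - 2) + 2)*((3 + 1) - 2) = 42 + (-6 + 2)*(4 - 2) = 42 - 4*2 = 42 - 8 = 34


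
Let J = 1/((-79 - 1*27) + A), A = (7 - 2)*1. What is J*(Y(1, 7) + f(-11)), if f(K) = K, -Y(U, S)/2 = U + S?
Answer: 27/101 ≈ 0.26733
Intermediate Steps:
Y(U, S) = -2*S - 2*U (Y(U, S) = -2*(U + S) = -2*(S + U) = -2*S - 2*U)
A = 5 (A = 5*1 = 5)
J = -1/101 (J = 1/((-79 - 1*27) + 5) = 1/((-79 - 27) + 5) = 1/(-106 + 5) = 1/(-101) = -1/101 ≈ -0.0099010)
J*(Y(1, 7) + f(-11)) = -((-2*7 - 2*1) - 11)/101 = -((-14 - 2) - 11)/101 = -(-16 - 11)/101 = -1/101*(-27) = 27/101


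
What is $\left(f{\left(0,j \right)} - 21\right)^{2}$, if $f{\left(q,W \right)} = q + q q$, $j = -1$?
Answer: $441$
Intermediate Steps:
$f{\left(q,W \right)} = q + q^{2}$
$\left(f{\left(0,j \right)} - 21\right)^{2} = \left(0 \left(1 + 0\right) - 21\right)^{2} = \left(0 \cdot 1 - 21\right)^{2} = \left(0 - 21\right)^{2} = \left(-21\right)^{2} = 441$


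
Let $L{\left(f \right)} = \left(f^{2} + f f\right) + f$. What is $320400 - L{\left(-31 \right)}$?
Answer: $318509$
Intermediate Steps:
$L{\left(f \right)} = f + 2 f^{2}$ ($L{\left(f \right)} = \left(f^{2} + f^{2}\right) + f = 2 f^{2} + f = f + 2 f^{2}$)
$320400 - L{\left(-31 \right)} = 320400 - - 31 \left(1 + 2 \left(-31\right)\right) = 320400 - - 31 \left(1 - 62\right) = 320400 - \left(-31\right) \left(-61\right) = 320400 - 1891 = 318509$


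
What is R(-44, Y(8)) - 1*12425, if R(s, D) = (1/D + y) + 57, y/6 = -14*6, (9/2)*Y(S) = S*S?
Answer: -1647607/128 ≈ -12872.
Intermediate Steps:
Y(S) = 2*S**2/9 (Y(S) = 2*(S*S)/9 = 2*S**2/9)
y = -504 (y = 6*(-14*6) = 6*(-84) = -504)
R(s, D) = -447 + 1/D (R(s, D) = (1/D - 504) + 57 = (-504 + 1/D) + 57 = -447 + 1/D)
R(-44, Y(8)) - 1*12425 = (-447 + 1/((2/9)*8**2)) - 1*12425 = (-447 + 1/((2/9)*64)) - 12425 = (-447 + 1/(128/9)) - 12425 = (-447 + 9/128) - 12425 = -57207/128 - 12425 = -1647607/128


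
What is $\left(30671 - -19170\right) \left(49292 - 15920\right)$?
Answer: $1663293852$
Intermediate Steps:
$\left(30671 - -19170\right) \left(49292 - 15920\right) = \left(30671 + 19170\right) 33372 = 49841 \cdot 33372 = 1663293852$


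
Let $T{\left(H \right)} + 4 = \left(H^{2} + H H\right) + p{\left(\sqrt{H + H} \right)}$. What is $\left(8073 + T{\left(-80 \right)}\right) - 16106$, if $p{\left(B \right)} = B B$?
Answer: $4603$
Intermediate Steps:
$p{\left(B \right)} = B^{2}$
$T{\left(H \right)} = -4 + 2 H + 2 H^{2}$ ($T{\left(H \right)} = -4 + \left(\left(H^{2} + H H\right) + \left(\sqrt{H + H}\right)^{2}\right) = -4 + \left(\left(H^{2} + H^{2}\right) + \left(\sqrt{2 H}\right)^{2}\right) = -4 + \left(2 H^{2} + \left(\sqrt{2} \sqrt{H}\right)^{2}\right) = -4 + \left(2 H^{2} + 2 H\right) = -4 + \left(2 H + 2 H^{2}\right) = -4 + 2 H + 2 H^{2}$)
$\left(8073 + T{\left(-80 \right)}\right) - 16106 = \left(8073 + \left(-4 + 2 \left(-80\right) + 2 \left(-80\right)^{2}\right)\right) - 16106 = \left(8073 - -12636\right) - 16106 = \left(8073 + 12636\right) - 16106 = 20709 - 16106 = 4603$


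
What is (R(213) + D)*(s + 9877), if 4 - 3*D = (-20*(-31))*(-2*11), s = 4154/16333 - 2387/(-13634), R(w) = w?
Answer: 10472041817280261/222684122 ≈ 4.7026e+7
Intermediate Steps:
s = 95622507/222684122 (s = 4154*(1/16333) - 2387*(-1/13634) = 4154/16333 + 2387/13634 = 95622507/222684122 ≈ 0.42941)
D = 4548 (D = 4/3 - (-20*(-31))*(-2*11)/3 = 4/3 - 620*(-22)/3 = 4/3 - 1/3*(-13640) = 4/3 + 13640/3 = 4548)
(R(213) + D)*(s + 9877) = (213 + 4548)*(95622507/222684122 + 9877) = 4761*(2199546695501/222684122) = 10472041817280261/222684122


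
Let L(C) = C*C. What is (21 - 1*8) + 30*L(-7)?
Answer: 1483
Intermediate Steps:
L(C) = C**2
(21 - 1*8) + 30*L(-7) = (21 - 1*8) + 30*(-7)**2 = (21 - 8) + 30*49 = 13 + 1470 = 1483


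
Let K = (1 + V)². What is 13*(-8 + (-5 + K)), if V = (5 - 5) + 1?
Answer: -117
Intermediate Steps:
V = 1 (V = 0 + 1 = 1)
K = 4 (K = (1 + 1)² = 2² = 4)
13*(-8 + (-5 + K)) = 13*(-8 + (-5 + 4)) = 13*(-8 - 1) = 13*(-9) = -117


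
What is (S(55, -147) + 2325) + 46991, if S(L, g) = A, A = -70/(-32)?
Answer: 789091/16 ≈ 49318.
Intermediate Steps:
A = 35/16 (A = -70*(-1/32) = 35/16 ≈ 2.1875)
S(L, g) = 35/16
(S(55, -147) + 2325) + 46991 = (35/16 + 2325) + 46991 = 37235/16 + 46991 = 789091/16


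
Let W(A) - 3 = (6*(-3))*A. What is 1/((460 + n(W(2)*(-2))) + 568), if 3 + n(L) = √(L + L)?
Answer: 1025/1050493 - 2*√33/1050493 ≈ 0.00096480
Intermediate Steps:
W(A) = 3 - 18*A (W(A) = 3 + (6*(-3))*A = 3 - 18*A)
n(L) = -3 + √2*√L (n(L) = -3 + √(L + L) = -3 + √(2*L) = -3 + √2*√L)
1/((460 + n(W(2)*(-2))) + 568) = 1/((460 + (-3 + √2*√((3 - 18*2)*(-2)))) + 568) = 1/((460 + (-3 + √2*√((3 - 36)*(-2)))) + 568) = 1/((460 + (-3 + √2*√(-33*(-2)))) + 568) = 1/((460 + (-3 + √2*√66)) + 568) = 1/((460 + (-3 + 2*√33)) + 568) = 1/((457 + 2*√33) + 568) = 1/(1025 + 2*√33)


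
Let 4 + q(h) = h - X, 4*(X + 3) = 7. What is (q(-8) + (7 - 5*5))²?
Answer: 13225/16 ≈ 826.56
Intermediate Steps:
X = -5/4 (X = -3 + (¼)*7 = -3 + 7/4 = -5/4 ≈ -1.2500)
q(h) = -11/4 + h (q(h) = -4 + (h - 1*(-5/4)) = -4 + (h + 5/4) = -4 + (5/4 + h) = -11/4 + h)
(q(-8) + (7 - 5*5))² = ((-11/4 - 8) + (7 - 5*5))² = (-43/4 + (7 - 25))² = (-43/4 - 18)² = (-115/4)² = 13225/16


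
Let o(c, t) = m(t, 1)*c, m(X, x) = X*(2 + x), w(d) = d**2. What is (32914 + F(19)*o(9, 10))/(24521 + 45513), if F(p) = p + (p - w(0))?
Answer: 21587/35017 ≈ 0.61647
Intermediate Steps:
F(p) = 2*p (F(p) = p + (p - 1*0**2) = p + (p - 1*0) = p + (p + 0) = p + p = 2*p)
o(c, t) = 3*c*t (o(c, t) = (t*(2 + 1))*c = (t*3)*c = (3*t)*c = 3*c*t)
(32914 + F(19)*o(9, 10))/(24521 + 45513) = (32914 + (2*19)*(3*9*10))/(24521 + 45513) = (32914 + 38*270)/70034 = (32914 + 10260)*(1/70034) = 43174*(1/70034) = 21587/35017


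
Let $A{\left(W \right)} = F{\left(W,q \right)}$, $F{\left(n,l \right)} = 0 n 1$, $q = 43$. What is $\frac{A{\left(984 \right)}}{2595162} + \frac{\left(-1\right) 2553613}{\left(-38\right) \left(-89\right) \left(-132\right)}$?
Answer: $\frac{2553613}{446424} \approx 5.7202$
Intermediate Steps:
$F{\left(n,l \right)} = 0$ ($F{\left(n,l \right)} = 0 \cdot 1 = 0$)
$A{\left(W \right)} = 0$
$\frac{A{\left(984 \right)}}{2595162} + \frac{\left(-1\right) 2553613}{\left(-38\right) \left(-89\right) \left(-132\right)} = \frac{0}{2595162} + \frac{\left(-1\right) 2553613}{\left(-38\right) \left(-89\right) \left(-132\right)} = 0 \cdot \frac{1}{2595162} - \frac{2553613}{3382 \left(-132\right)} = 0 - \frac{2553613}{-446424} = 0 - - \frac{2553613}{446424} = 0 + \frac{2553613}{446424} = \frac{2553613}{446424}$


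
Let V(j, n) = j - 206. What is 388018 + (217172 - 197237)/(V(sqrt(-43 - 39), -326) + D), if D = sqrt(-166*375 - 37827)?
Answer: (388018*sqrt(82) + 388018*sqrt(100077) + 79911773*I)/(sqrt(82) + sqrt(100077) + 206*I) ≈ 3.8799e+5 - 43.735*I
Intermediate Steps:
V(j, n) = -206 + j
D = I*sqrt(100077) (D = sqrt(-62250 - 37827) = sqrt(-100077) = I*sqrt(100077) ≈ 316.35*I)
388018 + (217172 - 197237)/(V(sqrt(-43 - 39), -326) + D) = 388018 + (217172 - 197237)/((-206 + sqrt(-43 - 39)) + I*sqrt(100077)) = 388018 + 19935/((-206 + sqrt(-82)) + I*sqrt(100077)) = 388018 + 19935/((-206 + I*sqrt(82)) + I*sqrt(100077)) = 388018 + 19935/(-206 + I*sqrt(82) + I*sqrt(100077))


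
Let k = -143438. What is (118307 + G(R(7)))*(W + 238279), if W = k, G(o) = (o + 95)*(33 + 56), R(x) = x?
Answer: 12081320785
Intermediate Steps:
G(o) = 8455 + 89*o (G(o) = (95 + o)*89 = 8455 + 89*o)
W = -143438
(118307 + G(R(7)))*(W + 238279) = (118307 + (8455 + 89*7))*(-143438 + 238279) = (118307 + (8455 + 623))*94841 = (118307 + 9078)*94841 = 127385*94841 = 12081320785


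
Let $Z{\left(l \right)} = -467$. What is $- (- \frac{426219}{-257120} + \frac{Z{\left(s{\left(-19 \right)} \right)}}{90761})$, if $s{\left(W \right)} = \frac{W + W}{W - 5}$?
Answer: $- \frac{38563987619}{23336468320} \approx -1.6525$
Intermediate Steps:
$s{\left(W \right)} = \frac{2 W}{-5 + W}$
$- (- \frac{426219}{-257120} + \frac{Z{\left(s{\left(-19 \right)} \right)}}{90761}) = - (- \frac{426219}{-257120} - \frac{467}{90761}) = - (\left(-426219\right) \left(- \frac{1}{257120}\right) - \frac{467}{90761}) = - (\frac{426219}{257120} - \frac{467}{90761}) = \left(-1\right) \frac{38563987619}{23336468320} = - \frac{38563987619}{23336468320}$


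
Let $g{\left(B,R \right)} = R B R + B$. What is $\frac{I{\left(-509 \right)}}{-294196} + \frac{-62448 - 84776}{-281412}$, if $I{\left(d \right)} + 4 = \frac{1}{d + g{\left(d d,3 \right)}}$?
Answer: $\frac{28048969181125435}{53612939345847588} \approx 0.52318$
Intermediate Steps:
$g{\left(B,R \right)} = B + B R^{2}$ ($g{\left(B,R \right)} = B R R + B = B R^{2} + B = B + B R^{2}$)
$I{\left(d \right)} = -4 + \frac{1}{d + 10 d^{2}}$ ($I{\left(d \right)} = -4 + \frac{1}{d + d d \left(1 + 3^{2}\right)} = -4 + \frac{1}{d + d^{2} \left(1 + 9\right)} = -4 + \frac{1}{d + d^{2} \cdot 10} = -4 + \frac{1}{d + 10 d^{2}}$)
$\frac{I{\left(-509 \right)}}{-294196} + \frac{-62448 - 84776}{-281412} = \frac{\frac{1}{-509} \frac{1}{1 + 10 \left(-509\right)} \left(1 - 40 \left(-509\right)^{2} - -2036\right)}{-294196} + \frac{-62448 - 84776}{-281412} = - \frac{1 - 10363240 + 2036}{509 \left(1 - 5090\right)} \left(- \frac{1}{294196}\right) + \left(-62448 - 84776\right) \left(- \frac{1}{281412}\right) = - \frac{1 - 10363240 + 2036}{509 \left(-5089\right)} \left(- \frac{1}{294196}\right) - - \frac{36806}{70353} = \left(- \frac{1}{509}\right) \left(- \frac{1}{5089}\right) \left(-10361203\right) \left(- \frac{1}{294196}\right) + \frac{36806}{70353} = \left(- \frac{10361203}{2590301}\right) \left(- \frac{1}{294196}\right) + \frac{36806}{70353} = \frac{10361203}{762056192996} + \frac{36806}{70353} = \frac{28048969181125435}{53612939345847588}$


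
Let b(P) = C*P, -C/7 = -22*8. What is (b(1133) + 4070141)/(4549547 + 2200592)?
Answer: 5465997/6750139 ≈ 0.80976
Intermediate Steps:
C = 1232 (C = -7*(-22)*8 = -7*(-11*2)*8 = -(-154)*8 = -7*(-176) = 1232)
b(P) = 1232*P
(b(1133) + 4070141)/(4549547 + 2200592) = (1232*1133 + 4070141)/(4549547 + 2200592) = (1395856 + 4070141)/6750139 = 5465997*(1/6750139) = 5465997/6750139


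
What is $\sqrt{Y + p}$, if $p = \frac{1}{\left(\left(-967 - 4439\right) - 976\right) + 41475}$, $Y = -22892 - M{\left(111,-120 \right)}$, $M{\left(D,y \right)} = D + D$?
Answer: $\frac{i \sqrt{28465322017893}}{35093} \approx 152.03 i$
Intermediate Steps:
$M{\left(D,y \right)} = 2 D$
$Y = -23114$ ($Y = -22892 - 2 \cdot 111 = -22892 - 222 = -23114$)
$p = \frac{1}{35093}$ ($p = \frac{1}{\left(-5406 - 976\right) + 41475} = \frac{1}{-6382 + 41475} = \frac{1}{35093} \approx 2.8496 \cdot 10^{-5}$)
$\sqrt{Y + p} = \sqrt{-23114 + \frac{1}{35093}} = \sqrt{- \frac{811139601}{35093}} = \frac{i \sqrt{28465322017893}}{35093}$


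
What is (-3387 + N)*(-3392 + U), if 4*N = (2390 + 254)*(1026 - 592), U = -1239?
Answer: -1312828297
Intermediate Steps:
N = 286874 (N = ((2390 + 254)*(1026 - 592))/4 = (2644*434)/4 = (¼)*1147496 = 286874)
(-3387 + N)*(-3392 + U) = (-3387 + 286874)*(-3392 - 1239) = 283487*(-4631) = -1312828297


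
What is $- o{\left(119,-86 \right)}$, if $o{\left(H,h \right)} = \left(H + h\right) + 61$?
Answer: $-94$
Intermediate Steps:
$o{\left(H,h \right)} = 61 + H + h$
$- o{\left(119,-86 \right)} = - (61 + 119 - 86) = \left(-1\right) 94 = -94$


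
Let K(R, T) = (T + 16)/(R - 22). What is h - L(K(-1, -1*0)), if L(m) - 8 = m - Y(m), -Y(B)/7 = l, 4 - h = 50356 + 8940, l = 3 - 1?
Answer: -1364206/23 ≈ -59313.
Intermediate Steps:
l = 2
h = -59292 (h = 4 - (50356 + 8940) = 4 - 1*59296 = 4 - 59296 = -59292)
Y(B) = -14 (Y(B) = -7*2 = -14)
K(R, T) = (16 + T)/(-22 + R)
L(m) = 22 + m (L(m) = 8 + (m - 1*(-14)) = 8 + (m + 14) = 8 + (14 + m) = 22 + m)
h - L(K(-1, -1*0)) = -59292 - (22 + (16 - 1*0)/(-22 - 1)) = -59292 - (22 + (16 + 0)/(-23)) = -59292 - (22 - 1/23*16) = -59292 - (22 - 16/23) = -59292 - 1*490/23 = -59292 - 490/23 = -1364206/23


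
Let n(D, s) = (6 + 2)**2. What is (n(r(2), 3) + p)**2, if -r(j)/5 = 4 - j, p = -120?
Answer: 3136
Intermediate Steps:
r(j) = -20 + 5*j (r(j) = -5*(4 - j) = -20 + 5*j)
n(D, s) = 64 (n(D, s) = 8**2 = 64)
(n(r(2), 3) + p)**2 = (64 - 120)**2 = (-56)**2 = 3136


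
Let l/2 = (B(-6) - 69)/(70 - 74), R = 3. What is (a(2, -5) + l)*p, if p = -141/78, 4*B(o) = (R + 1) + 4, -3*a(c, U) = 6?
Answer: -2961/52 ≈ -56.942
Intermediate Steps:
a(c, U) = -2 (a(c, U) = -1/3*6 = -2)
B(o) = 2 (B(o) = ((3 + 1) + 4)/4 = (4 + 4)/4 = (1/4)*8 = 2)
p = -47/26 (p = -141*1/78 = -47/26 ≈ -1.8077)
l = 67/2 (l = 2*((2 - 69)/(70 - 74)) = 2*(-67/(-4)) = 2*(-67*(-1/4)) = 2*(67/4) = 67/2 ≈ 33.500)
(a(2, -5) + l)*p = (-2 + 67/2)*(-47/26) = (63/2)*(-47/26) = -2961/52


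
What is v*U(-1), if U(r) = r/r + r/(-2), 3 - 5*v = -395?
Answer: 597/5 ≈ 119.40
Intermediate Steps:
v = 398/5 (v = ⅗ - ⅕*(-395) = ⅗ + 79 = 398/5 ≈ 79.600)
U(r) = 1 - r/2 (U(r) = 1 + r*(-½) = 1 - r/2)
v*U(-1) = 398*(1 - ½*(-1))/5 = 398*(1 + ½)/5 = (398/5)*(3/2) = 597/5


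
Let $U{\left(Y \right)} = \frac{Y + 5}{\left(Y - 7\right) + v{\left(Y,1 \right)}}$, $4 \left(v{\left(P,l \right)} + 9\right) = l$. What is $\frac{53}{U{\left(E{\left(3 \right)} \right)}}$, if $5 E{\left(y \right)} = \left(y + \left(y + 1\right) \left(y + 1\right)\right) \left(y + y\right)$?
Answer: $\frac{7473}{556} \approx 13.441$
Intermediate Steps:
$v{\left(P,l \right)} = -9 + \frac{l}{4}$
$E{\left(y \right)} = \frac{2 y \left(y + \left(1 + y\right)^{2}\right)}{5}$ ($E{\left(y \right)} = \frac{\left(y + \left(y + 1\right) \left(y + 1\right)\right) \left(y + y\right)}{5} = \frac{\left(y + \left(1 + y\right) \left(1 + y\right)\right) 2 y}{5} = \frac{\left(y + \left(1 + y\right)^{2}\right) 2 y}{5} = \frac{2 y \left(y + \left(1 + y\right)^{2}\right)}{5}$)
$U{\left(Y \right)} = \frac{5 + Y}{- \frac{63}{4} + Y}$ ($U{\left(Y \right)} = \frac{Y + 5}{\left(Y - 7\right) + \left(-9 + \frac{1}{4} \cdot 1\right)} = \frac{5 + Y}{\left(-7 + Y\right) + \left(-9 + \frac{1}{4}\right)} = \frac{5 + Y}{\left(-7 + Y\right) - \frac{35}{4}} = \frac{5 + Y}{- \frac{63}{4} + Y}$)
$\frac{53}{U{\left(E{\left(3 \right)} \right)}} = \frac{53}{4 \frac{1}{-63 + 4 \cdot \frac{2}{5} \cdot 3 \left(3 + \left(1 + 3\right)^{2}\right)} \left(5 + \frac{2}{5} \cdot 3 \left(3 + \left(1 + 3\right)^{2}\right)\right)} = \frac{53}{4 \frac{1}{-63 + 4 \cdot \frac{2}{5} \cdot 3 \left(3 + 4^{2}\right)} \left(5 + \frac{2}{5} \cdot 3 \left(3 + 4^{2}\right)\right)} = \frac{53}{4 \frac{1}{-63 + 4 \cdot \frac{2}{5} \cdot 3 \left(3 + 16\right)} \left(5 + \frac{2}{5} \cdot 3 \left(3 + 16\right)\right)} = \frac{53}{4 \frac{1}{-63 + 4 \cdot \frac{2}{5} \cdot 3 \cdot 19} \left(5 + \frac{2}{5} \cdot 3 \cdot 19\right)} = \frac{53}{4 \frac{1}{-63 + 4 \cdot \frac{114}{5}} \left(5 + \frac{114}{5}\right)} = \frac{53}{4 \frac{1}{-63 + \frac{456}{5}} \cdot \frac{139}{5}} = \frac{53}{4 \frac{1}{\frac{141}{5}} \cdot \frac{139}{5}} = \frac{53}{4 \cdot \frac{5}{141} \cdot \frac{139}{5}} = \frac{53}{\frac{556}{141}} = 53 \cdot \frac{141}{556} = \frac{7473}{556}$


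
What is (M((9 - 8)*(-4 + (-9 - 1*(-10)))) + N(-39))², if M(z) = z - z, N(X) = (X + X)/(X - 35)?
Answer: 1521/1369 ≈ 1.1110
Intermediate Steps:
N(X) = 2*X/(-35 + X) (N(X) = (2*X)/(-35 + X) = 2*X/(-35 + X))
M(z) = 0
(M((9 - 8)*(-4 + (-9 - 1*(-10)))) + N(-39))² = (0 + 2*(-39)/(-35 - 39))² = (0 + 2*(-39)/(-74))² = (0 + 2*(-39)*(-1/74))² = (0 + 39/37)² = (39/37)² = 1521/1369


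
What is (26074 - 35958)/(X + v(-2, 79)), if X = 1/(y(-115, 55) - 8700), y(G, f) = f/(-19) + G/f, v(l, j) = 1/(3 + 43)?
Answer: -51699331943/113108 ≈ -4.5708e+5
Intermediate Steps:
v(l, j) = 1/46
y(G, f) = -f/19 + G/f (y(G, f) = f*(-1/19) + G/f = -f/19 + G/f)
X = -209/1819342 (X = 1/((-1/19*55 - 115/55) - 8700) = 1/((-55/19 - 115*1/55) - 8700) = 1/((-55/19 - 23/11) - 8700) = 1/(-1042/209 - 8700) = 1/(-1819342/209) = -209/1819342 ≈ -0.00011488)
(26074 - 35958)/(X + v(-2, 79)) = (26074 - 35958)/(-209/1819342 + 1/46) = -9884/452432/20922433 = -9884*20922433/452432 = -51699331943/113108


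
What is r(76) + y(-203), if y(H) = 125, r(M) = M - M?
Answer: 125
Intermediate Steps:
r(M) = 0
r(76) + y(-203) = 0 + 125 = 125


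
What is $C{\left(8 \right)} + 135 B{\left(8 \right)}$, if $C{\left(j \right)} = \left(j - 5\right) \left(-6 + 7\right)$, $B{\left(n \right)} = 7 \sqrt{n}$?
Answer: $3 + 1890 \sqrt{2} \approx 2675.9$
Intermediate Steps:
$C{\left(j \right)} = -5 + j$ ($C{\left(j \right)} = \left(-5 + j\right) 1 = -5 + j$)
$C{\left(8 \right)} + 135 B{\left(8 \right)} = \left(-5 + 8\right) + 135 \cdot 7 \sqrt{8} = 3 + 135 \cdot 7 \cdot 2 \sqrt{2} = 3 + 135 \cdot 14 \sqrt{2} = 3 + 1890 \sqrt{2}$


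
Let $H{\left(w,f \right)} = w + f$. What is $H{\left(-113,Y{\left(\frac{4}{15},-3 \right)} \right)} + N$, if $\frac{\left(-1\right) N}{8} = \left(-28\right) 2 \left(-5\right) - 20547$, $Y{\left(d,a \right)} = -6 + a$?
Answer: $162014$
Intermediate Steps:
$N = 162136$ ($N = - 8 \left(\left(-28\right) 2 \left(-5\right) - 20547\right) = - 8 \left(\left(-56\right) \left(-5\right) - 20547\right) = - 8 \left(280 - 20547\right) = \left(-8\right) \left(-20267\right) = 162136$)
$H{\left(w,f \right)} = f + w$
$H{\left(-113,Y{\left(\frac{4}{15},-3 \right)} \right)} + N = \left(\left(-6 - 3\right) - 113\right) + 162136 = \left(-9 - 113\right) + 162136 = -122 + 162136 = 162014$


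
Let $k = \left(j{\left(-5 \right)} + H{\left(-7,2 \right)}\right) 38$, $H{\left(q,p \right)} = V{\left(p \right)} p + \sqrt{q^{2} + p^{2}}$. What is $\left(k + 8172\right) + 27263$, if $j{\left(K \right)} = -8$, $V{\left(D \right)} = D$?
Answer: $35283 + 38 \sqrt{53} \approx 35560.0$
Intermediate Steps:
$H{\left(q,p \right)} = p^{2} + \sqrt{p^{2} + q^{2}}$ ($H{\left(q,p \right)} = p p + \sqrt{q^{2} + p^{2}} = p^{2} + \sqrt{p^{2} + q^{2}}$)
$k = -152 + 38 \sqrt{53}$ ($k = \left(-8 + \left(2^{2} + \sqrt{2^{2} + \left(-7\right)^{2}}\right)\right) 38 = \left(-8 + \left(4 + \sqrt{4 + 49}\right)\right) 38 = \left(-8 + \left(4 + \sqrt{53}\right)\right) 38 = \left(-4 + \sqrt{53}\right) 38 = -152 + 38 \sqrt{53} \approx 124.64$)
$\left(k + 8172\right) + 27263 = \left(\left(-152 + 38 \sqrt{53}\right) + 8172\right) + 27263 = \left(8020 + 38 \sqrt{53}\right) + 27263 = 35283 + 38 \sqrt{53}$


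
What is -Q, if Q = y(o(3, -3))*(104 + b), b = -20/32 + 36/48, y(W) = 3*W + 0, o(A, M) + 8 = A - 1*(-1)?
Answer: 2499/2 ≈ 1249.5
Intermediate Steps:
o(A, M) = -7 + A (o(A, M) = -8 + (A - 1*(-1)) = -8 + (A + 1) = -8 + (1 + A) = -7 + A)
y(W) = 3*W
b = 1/8 (b = -20*1/32 + 36*(1/48) = -5/8 + 3/4 = 1/8 ≈ 0.12500)
Q = -2499/2 (Q = (3*(-7 + 3))*(104 + 1/8) = (3*(-4))*(833/8) = -12*833/8 = -2499/2 ≈ -1249.5)
-Q = -1*(-2499/2) = 2499/2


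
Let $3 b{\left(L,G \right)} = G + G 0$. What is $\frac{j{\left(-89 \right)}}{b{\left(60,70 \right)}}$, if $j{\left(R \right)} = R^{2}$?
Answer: $\frac{23763}{70} \approx 339.47$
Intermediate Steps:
$b{\left(L,G \right)} = \frac{G}{3}$ ($b{\left(L,G \right)} = \frac{G + G 0}{3} = \frac{G + 0}{3} = \frac{G}{3}$)
$\frac{j{\left(-89 \right)}}{b{\left(60,70 \right)}} = \frac{\left(-89\right)^{2}}{\frac{1}{3} \cdot 70} = \frac{7921}{\frac{70}{3}} = 7921 \cdot \frac{3}{70} = \frac{23763}{70}$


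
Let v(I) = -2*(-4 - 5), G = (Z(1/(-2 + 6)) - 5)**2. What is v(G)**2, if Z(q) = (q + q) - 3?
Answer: 324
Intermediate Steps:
Z(q) = -3 + 2*q (Z(q) = 2*q - 3 = -3 + 2*q)
G = 225/4 (G = ((-3 + 2/(-2 + 6)) - 5)**2 = ((-3 + 2/4) - 5)**2 = ((-3 + 2*(1/4)) - 5)**2 = ((-3 + 1/2) - 5)**2 = (-5/2 - 5)**2 = (-15/2)**2 = 225/4 ≈ 56.250)
v(I) = 18 (v(I) = -2*(-9) = 18)
v(G)**2 = 18**2 = 324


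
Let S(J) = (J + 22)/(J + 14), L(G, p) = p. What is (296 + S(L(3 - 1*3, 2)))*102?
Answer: 30345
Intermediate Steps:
S(J) = (22 + J)/(14 + J)
(296 + S(L(3 - 1*3, 2)))*102 = (296 + (22 + 2)/(14 + 2))*102 = (296 + 24/16)*102 = (296 + (1/16)*24)*102 = (296 + 3/2)*102 = (595/2)*102 = 30345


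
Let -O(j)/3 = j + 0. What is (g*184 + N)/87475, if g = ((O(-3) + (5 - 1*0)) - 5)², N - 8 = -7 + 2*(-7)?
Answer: 14891/87475 ≈ 0.17023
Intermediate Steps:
N = -13 (N = 8 + (-7 + 2*(-7)) = 8 + (-7 - 14) = 8 - 21 = -13)
O(j) = -3*j (O(j) = -3*(j + 0) = -3*j)
g = 81 (g = ((-3*(-3) + (5 - 1*0)) - 5)² = ((9 + (5 + 0)) - 5)² = ((9 + 5) - 5)² = (14 - 5)² = 9² = 81)
(g*184 + N)/87475 = (81*184 - 13)/87475 = (14904 - 13)*(1/87475) = 14891*(1/87475) = 14891/87475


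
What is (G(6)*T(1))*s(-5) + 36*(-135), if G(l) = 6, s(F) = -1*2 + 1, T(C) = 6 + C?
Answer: -4902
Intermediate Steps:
s(F) = -1 (s(F) = -2 + 1 = -1)
(G(6)*T(1))*s(-5) + 36*(-135) = (6*(6 + 1))*(-1) + 36*(-135) = (6*7)*(-1) - 4860 = 42*(-1) - 4860 = -42 - 4860 = -4902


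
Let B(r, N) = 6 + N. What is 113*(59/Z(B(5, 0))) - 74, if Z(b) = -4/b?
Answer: -20149/2 ≈ -10075.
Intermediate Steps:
113*(59/Z(B(5, 0))) - 74 = 113*(59/((-4/(6 + 0)))) - 74 = 113*(59/((-4/6))) - 74 = 113*(59/((-4*1/6))) - 74 = 113*(59/(-2/3)) - 74 = 113*(59*(-3/2)) - 74 = 113*(-177/2) - 74 = -20001/2 - 74 = -20149/2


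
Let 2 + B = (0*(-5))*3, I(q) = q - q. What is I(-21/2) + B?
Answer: -2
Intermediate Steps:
I(q) = 0
B = -2 (B = -2 + (0*(-5))*3 = -2 + 0*3 = -2 + 0 = -2)
I(-21/2) + B = 0 - 2 = -2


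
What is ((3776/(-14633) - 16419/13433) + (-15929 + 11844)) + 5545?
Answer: 286694047705/196565089 ≈ 1458.5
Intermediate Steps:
((3776/(-14633) - 16419/13433) + (-15929 + 11844)) + 5545 = ((3776*(-1/14633) - 16419*1/13433) - 4085) + 5545 = ((-3776/14633 - 16419/13433) - 4085) + 5545 = (-290982235/196565089 - 4085) + 5545 = -803259370800/196565089 + 5545 = 286694047705/196565089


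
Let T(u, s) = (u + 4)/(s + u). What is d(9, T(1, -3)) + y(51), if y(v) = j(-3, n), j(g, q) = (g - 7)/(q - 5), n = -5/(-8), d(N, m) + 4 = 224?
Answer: 1556/7 ≈ 222.29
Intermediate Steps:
T(u, s) = (4 + u)/(s + u)
d(N, m) = 220 (d(N, m) = -4 + 224 = 220)
n = 5/8 (n = -5*(-1/8) = 5/8 ≈ 0.62500)
j(g, q) = (-7 + g)/(-5 + q)
y(v) = 16/7 (y(v) = (-7 - 3)/(-5 + 5/8) = -10/(-35/8) = -8/35*(-10) = 16/7)
d(9, T(1, -3)) + y(51) = 220 + 16/7 = 1556/7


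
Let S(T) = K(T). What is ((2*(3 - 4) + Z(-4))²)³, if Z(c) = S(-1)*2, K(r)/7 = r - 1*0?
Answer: 16777216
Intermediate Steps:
K(r) = 7*r (K(r) = 7*(r - 1*0) = 7*(r + 0) = 7*r)
S(T) = 7*T
Z(c) = -14 (Z(c) = (7*(-1))*2 = -7*2 = -14)
((2*(3 - 4) + Z(-4))²)³ = ((2*(3 - 4) - 14)²)³ = ((2*(-1) - 14)²)³ = ((-2 - 14)²)³ = ((-16)²)³ = 256³ = 16777216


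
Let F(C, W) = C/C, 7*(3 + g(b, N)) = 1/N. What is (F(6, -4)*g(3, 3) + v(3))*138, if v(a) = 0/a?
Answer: -2852/7 ≈ -407.43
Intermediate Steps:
g(b, N) = -3 + 1/(7*N) (g(b, N) = -3 + (1/N)/7 = -3 + 1/(7*N))
F(C, W) = 1
v(a) = 0
(F(6, -4)*g(3, 3) + v(3))*138 = (1*(-3 + (⅐)/3) + 0)*138 = (1*(-3 + (⅐)*(⅓)) + 0)*138 = (1*(-3 + 1/21) + 0)*138 = (1*(-62/21) + 0)*138 = (-62/21 + 0)*138 = -62/21*138 = -2852/7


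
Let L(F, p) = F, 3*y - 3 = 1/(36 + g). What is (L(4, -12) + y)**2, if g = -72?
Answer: 290521/11664 ≈ 24.908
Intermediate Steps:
y = 107/108 (y = 1 + 1/(3*(36 - 72)) = 1 + (1/3)/(-36) = 1 + (1/3)*(-1/36) = 1 - 1/108 = 107/108 ≈ 0.99074)
(L(4, -12) + y)**2 = (4 + 107/108)**2 = (539/108)**2 = 290521/11664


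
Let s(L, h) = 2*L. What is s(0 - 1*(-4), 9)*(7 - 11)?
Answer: -32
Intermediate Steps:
s(0 - 1*(-4), 9)*(7 - 11) = (2*(0 - 1*(-4)))*(7 - 11) = (2*(0 + 4))*(-4) = (2*4)*(-4) = 8*(-4) = -32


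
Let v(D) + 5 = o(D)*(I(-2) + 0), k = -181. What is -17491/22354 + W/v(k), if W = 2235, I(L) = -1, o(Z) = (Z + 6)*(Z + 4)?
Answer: -59183237/69252692 ≈ -0.85460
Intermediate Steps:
o(Z) = (4 + Z)*(6 + Z) (o(Z) = (6 + Z)*(4 + Z) = (4 + Z)*(6 + Z))
v(D) = -29 - D**2 - 10*D (v(D) = -5 + (24 + D**2 + 10*D)*(-1 + 0) = -5 + (24 + D**2 + 10*D)*(-1) = -5 + (-24 - D**2 - 10*D) = -29 - D**2 - 10*D)
-17491/22354 + W/v(k) = -17491/22354 + 2235/(-29 - 1*(-181)**2 - 10*(-181)) = -17491*1/22354 + 2235/(-29 - 1*32761 + 1810) = -17491/22354 + 2235/(-29 - 32761 + 1810) = -17491/22354 + 2235/(-30980) = -17491/22354 + 2235*(-1/30980) = -17491/22354 - 447/6196 = -59183237/69252692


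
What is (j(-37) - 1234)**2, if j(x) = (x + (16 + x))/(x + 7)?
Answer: 341547361/225 ≈ 1.5180e+6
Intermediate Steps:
j(x) = (16 + 2*x)/(7 + x)
(j(-37) - 1234)**2 = (2*(8 - 37)/(7 - 37) - 1234)**2 = (2*(-29)/(-30) - 1234)**2 = (2*(-1/30)*(-29) - 1234)**2 = (29/15 - 1234)**2 = (-18481/15)**2 = 341547361/225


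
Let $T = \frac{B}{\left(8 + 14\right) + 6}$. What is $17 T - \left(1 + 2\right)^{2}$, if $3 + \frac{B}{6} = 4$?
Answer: $- \frac{75}{14} \approx -5.3571$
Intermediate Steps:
$B = 6$ ($B = -18 + 6 \cdot 4 = -18 + 24 = 6$)
$T = \frac{3}{14}$ ($T = \frac{6}{\left(8 + 14\right) + 6} = \frac{6}{22 + 6} = \frac{6}{28} = 6 \cdot \frac{1}{28} = \frac{3}{14} \approx 0.21429$)
$17 T - \left(1 + 2\right)^{2} = 17 \cdot \frac{3}{14} - \left(1 + 2\right)^{2} = \frac{51}{14} - 3^{2} = \frac{51}{14} - 9 = - \frac{75}{14}$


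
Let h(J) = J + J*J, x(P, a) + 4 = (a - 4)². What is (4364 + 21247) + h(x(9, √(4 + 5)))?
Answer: 25617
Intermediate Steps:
x(P, a) = -4 + (-4 + a)² (x(P, a) = -4 + (a - 4)² = -4 + (-4 + a)²)
h(J) = J + J²
(4364 + 21247) + h(x(9, √(4 + 5))) = (4364 + 21247) + (-4 + (-4 + √(4 + 5))²)*(1 + (-4 + (-4 + √(4 + 5))²)) = 25611 + (-4 + (-4 + √9)²)*(1 + (-4 + (-4 + √9)²)) = 25611 + (-4 + (-4 + 3)²)*(1 + (-4 + (-4 + 3)²)) = 25611 + (-4 + (-1)²)*(1 + (-4 + (-1)²)) = 25611 + (-4 + 1)*(1 + (-4 + 1)) = 25611 - 3*(1 - 3) = 25611 - 3*(-2) = 25611 + 6 = 25617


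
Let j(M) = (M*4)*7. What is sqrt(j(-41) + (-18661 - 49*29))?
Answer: I*sqrt(21230) ≈ 145.71*I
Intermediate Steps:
j(M) = 28*M (j(M) = (4*M)*7 = 28*M)
sqrt(j(-41) + (-18661 - 49*29)) = sqrt(28*(-41) + (-18661 - 49*29)) = sqrt(-1148 + (-18661 - 1421)) = sqrt(-1148 - 20082) = sqrt(-21230) = I*sqrt(21230)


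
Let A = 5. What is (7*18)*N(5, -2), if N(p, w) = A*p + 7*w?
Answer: 1386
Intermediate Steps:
N(p, w) = 5*p + 7*w
(7*18)*N(5, -2) = (7*18)*(5*5 + 7*(-2)) = 126*(25 - 14) = 126*11 = 1386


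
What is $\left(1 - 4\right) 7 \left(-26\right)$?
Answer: $546$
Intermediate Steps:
$\left(1 - 4\right) 7 \left(-26\right) = \left(-3\right) 7 \left(-26\right) = \left(-21\right) \left(-26\right) = 546$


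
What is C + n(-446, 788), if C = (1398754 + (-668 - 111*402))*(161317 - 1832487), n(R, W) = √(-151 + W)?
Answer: -2261868432880 + 7*√13 ≈ -2.2619e+12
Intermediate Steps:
C = -2261868432880 (C = (1398754 + (-668 - 44622))*(-1671170) = (1398754 - 45290)*(-1671170) = 1353464*(-1671170) = -2261868432880)
C + n(-446, 788) = -2261868432880 + √(-151 + 788) = -2261868432880 + √637 = -2261868432880 + 7*√13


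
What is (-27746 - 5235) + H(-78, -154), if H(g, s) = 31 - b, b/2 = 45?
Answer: -33040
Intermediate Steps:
b = 90 (b = 2*45 = 90)
H(g, s) = -59 (H(g, s) = 31 - 1*90 = 31 - 90 = -59)
(-27746 - 5235) + H(-78, -154) = (-27746 - 5235) - 59 = -32981 - 59 = -33040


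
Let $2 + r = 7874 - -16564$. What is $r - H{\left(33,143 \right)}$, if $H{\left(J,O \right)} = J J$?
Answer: $23347$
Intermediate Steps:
$H{\left(J,O \right)} = J^{2}$
$r = 24436$ ($r = -2 + \left(7874 - -16564\right) = -2 + \left(7874 + 16564\right) = -2 + 24438 = 24436$)
$r - H{\left(33,143 \right)} = 24436 - 33^{2} = 24436 - 1089 = 23347$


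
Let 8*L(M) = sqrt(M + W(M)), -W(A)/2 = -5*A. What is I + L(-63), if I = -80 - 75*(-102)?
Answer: 7570 + 3*I*sqrt(77)/8 ≈ 7570.0 + 3.2906*I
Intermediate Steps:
W(A) = 10*A (W(A) = -(-10)*A = 10*A)
L(M) = sqrt(11)*sqrt(M)/8 (L(M) = sqrt(M + 10*M)/8 = sqrt(11*M)/8 = (sqrt(11)*sqrt(M))/8 = sqrt(11)*sqrt(M)/8)
I = 7570 (I = -80 + 7650 = 7570)
I + L(-63) = 7570 + sqrt(11)*sqrt(-63)/8 = 7570 + sqrt(11)*(3*I*sqrt(7))/8 = 7570 + 3*I*sqrt(77)/8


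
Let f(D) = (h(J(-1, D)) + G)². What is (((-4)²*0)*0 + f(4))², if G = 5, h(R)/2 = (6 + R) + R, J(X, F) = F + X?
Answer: 707281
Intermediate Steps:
h(R) = 12 + 4*R (h(R) = 2*((6 + R) + R) = 2*(6 + 2*R) = 12 + 4*R)
f(D) = (13 + 4*D)² (f(D) = ((12 + 4*(D - 1)) + 5)² = ((12 + 4*(-1 + D)) + 5)² = ((12 + (-4 + 4*D)) + 5)² = ((8 + 4*D) + 5)² = (13 + 4*D)²)
(((-4)²*0)*0 + f(4))² = (((-4)²*0)*0 + (13 + 4*4)²)² = ((16*0)*0 + (13 + 16)²)² = (0*0 + 29²)² = (0 + 841)² = 841² = 707281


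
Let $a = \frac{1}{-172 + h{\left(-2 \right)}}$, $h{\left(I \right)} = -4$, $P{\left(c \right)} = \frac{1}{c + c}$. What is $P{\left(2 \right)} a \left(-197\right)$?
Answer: $\frac{197}{704} \approx 0.27983$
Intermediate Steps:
$P{\left(c \right)} = \frac{1}{2 c}$
$a = - \frac{1}{176}$ ($a = \frac{1}{-172 - 4} = \frac{1}{-176} = - \frac{1}{176} \approx -0.0056818$)
$P{\left(2 \right)} a \left(-197\right) = \frac{1}{2 \cdot 2} \left(- \frac{1}{176}\right) \left(-197\right) = \frac{1}{2} \cdot \frac{1}{2} \left(- \frac{1}{176}\right) \left(-197\right) = \frac{1}{4} \left(- \frac{1}{176}\right) \left(-197\right) = \left(- \frac{1}{704}\right) \left(-197\right) = \frac{197}{704}$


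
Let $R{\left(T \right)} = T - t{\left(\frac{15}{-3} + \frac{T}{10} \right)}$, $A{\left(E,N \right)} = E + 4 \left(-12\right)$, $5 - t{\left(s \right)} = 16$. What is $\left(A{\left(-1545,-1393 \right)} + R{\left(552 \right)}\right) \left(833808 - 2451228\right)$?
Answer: $1665942600$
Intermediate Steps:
$t{\left(s \right)} = -11$ ($t{\left(s \right)} = 5 - 16 = -11$)
$A{\left(E,N \right)} = -48 + E$ ($A{\left(E,N \right)} = E - 48 = -48 + E$)
$R{\left(T \right)} = 11 + T$ ($R{\left(T \right)} = T - -11 = T + 11 = 11 + T$)
$\left(A{\left(-1545,-1393 \right)} + R{\left(552 \right)}\right) \left(833808 - 2451228\right) = \left(\left(-48 - 1545\right) + \left(11 + 552\right)\right) \left(833808 - 2451228\right) = \left(-1593 + 563\right) \left(-1617420\right) = \left(-1030\right) \left(-1617420\right) = 1665942600$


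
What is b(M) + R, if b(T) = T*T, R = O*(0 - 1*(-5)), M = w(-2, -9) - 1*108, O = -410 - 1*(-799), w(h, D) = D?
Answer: 15634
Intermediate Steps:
O = 389 (O = -410 + 799 = 389)
M = -117 (M = -9 - 1*108 = -9 - 108 = -117)
R = 1945 (R = 389*(0 - 1*(-5)) = 389*(0 + 5) = 389*5 = 1945)
b(T) = T²
b(M) + R = (-117)² + 1945 = 13689 + 1945 = 15634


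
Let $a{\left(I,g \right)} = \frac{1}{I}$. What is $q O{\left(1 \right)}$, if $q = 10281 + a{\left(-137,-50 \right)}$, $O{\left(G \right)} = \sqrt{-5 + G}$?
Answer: $\frac{2816992 i}{137} \approx 20562.0 i$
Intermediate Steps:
$q = \frac{1408496}{137}$ ($q = 10281 + \frac{1}{-137} = 10281 - \frac{1}{137} = \frac{1408496}{137} \approx 10281.0$)
$q O{\left(1 \right)} = \frac{1408496 \sqrt{-5 + 1}}{137} = \frac{1408496 \sqrt{-4}}{137} = \frac{1408496 \cdot 2 i}{137} = \frac{2816992 i}{137}$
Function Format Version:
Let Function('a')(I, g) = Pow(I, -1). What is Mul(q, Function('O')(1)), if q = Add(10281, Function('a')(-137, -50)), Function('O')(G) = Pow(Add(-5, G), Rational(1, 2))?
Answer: Mul(Rational(2816992, 137), I) ≈ Mul(20562., I)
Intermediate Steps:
q = Rational(1408496, 137) (q = Add(10281, Pow(-137, -1)) = Add(10281, Rational(-1, 137)) = Rational(1408496, 137) ≈ 10281.)
Mul(q, Function('O')(1)) = Mul(Rational(1408496, 137), Pow(Add(-5, 1), Rational(1, 2))) = Mul(Rational(1408496, 137), Pow(-4, Rational(1, 2))) = Mul(Rational(1408496, 137), Mul(2, I)) = Mul(Rational(2816992, 137), I)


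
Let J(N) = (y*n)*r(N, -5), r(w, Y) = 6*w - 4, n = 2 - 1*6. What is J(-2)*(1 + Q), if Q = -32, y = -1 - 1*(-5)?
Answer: -7936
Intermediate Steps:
n = -4 (n = 2 - 6 = -4)
y = 4 (y = -1 + 5 = 4)
r(w, Y) = -4 + 6*w
J(N) = 64 - 96*N (J(N) = (4*(-4))*(-4 + 6*N) = -16*(-4 + 6*N) = 64 - 96*N)
J(-2)*(1 + Q) = (64 - 96*(-2))*(1 - 32) = (64 + 192)*(-31) = 256*(-31) = -7936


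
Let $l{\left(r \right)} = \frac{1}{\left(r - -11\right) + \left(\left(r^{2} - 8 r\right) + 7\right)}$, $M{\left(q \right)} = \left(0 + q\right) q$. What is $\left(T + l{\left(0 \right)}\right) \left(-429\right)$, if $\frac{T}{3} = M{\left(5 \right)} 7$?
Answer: $- \frac{1351493}{6} \approx -2.2525 \cdot 10^{5}$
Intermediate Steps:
$M{\left(q \right)} = q^{2}$ ($M{\left(q \right)} = q q = q^{2}$)
$T = 525$ ($T = 3 \cdot 5^{2} \cdot 7 = 3 \cdot 25 \cdot 7 = 3 \cdot 175 = 525$)
$l{\left(r \right)} = \frac{1}{18 + r^{2} - 7 r}$ ($l{\left(r \right)} = \frac{1}{\left(r + 11\right) + \left(7 + r^{2} - 8 r\right)} = \frac{1}{\left(11 + r\right) + \left(7 + r^{2} - 8 r\right)} = \frac{1}{18 + r^{2} - 7 r}$)
$\left(T + l{\left(0 \right)}\right) \left(-429\right) = \left(525 + \frac{1}{18 + 0^{2} - 0}\right) \left(-429\right) = \left(525 + \frac{1}{18 + 0 + 0}\right) \left(-429\right) = \left(525 + \frac{1}{18}\right) \left(-429\right) = \frac{9451}{18} \left(-429\right) = - \frac{1351493}{6}$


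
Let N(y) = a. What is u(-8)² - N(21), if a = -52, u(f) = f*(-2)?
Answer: 308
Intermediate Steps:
u(f) = -2*f
N(y) = -52
u(-8)² - N(21) = (-2*(-8))² - 1*(-52) = 16² + 52 = 256 + 52 = 308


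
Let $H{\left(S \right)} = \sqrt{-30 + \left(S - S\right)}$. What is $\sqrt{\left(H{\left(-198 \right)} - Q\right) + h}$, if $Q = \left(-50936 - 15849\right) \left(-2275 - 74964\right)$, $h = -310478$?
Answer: $\sqrt{-5158717093 + i \sqrt{30}} \approx 3.0 \cdot 10^{-5} + 71824.0 i$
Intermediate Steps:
$Q = 5158406615$ ($Q = \left(-66785\right) \left(-77239\right) = 5158406615$)
$H{\left(S \right)} = i \sqrt{30}$ ($H{\left(S \right)} = \sqrt{-30 + 0} = \sqrt{-30} = i \sqrt{30}$)
$\sqrt{\left(H{\left(-198 \right)} - Q\right) + h} = \sqrt{\left(i \sqrt{30} - 5158406615\right) - 310478} = \sqrt{\left(-5158406615 + i \sqrt{30}\right) - 310478} = \sqrt{-5158717093 + i \sqrt{30}}$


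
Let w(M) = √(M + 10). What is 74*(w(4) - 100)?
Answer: -7400 + 74*√14 ≈ -7123.1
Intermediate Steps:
w(M) = √(10 + M)
74*(w(4) - 100) = 74*(√(10 + 4) - 100) = 74*(√14 - 100) = 74*(-100 + √14) = -7400 + 74*√14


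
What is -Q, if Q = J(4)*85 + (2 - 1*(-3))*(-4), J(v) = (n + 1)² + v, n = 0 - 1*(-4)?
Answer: -2445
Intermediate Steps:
n = 4 (n = 0 + 4 = 4)
J(v) = 25 + v (J(v) = (4 + 1)² + v = 5² + v = 25 + v)
Q = 2445 (Q = (25 + 4)*85 + (2 - 1*(-3))*(-4) = 29*85 + (2 + 3)*(-4) = 2465 + 5*(-4) = 2465 - 20 = 2445)
-Q = -1*2445 = -2445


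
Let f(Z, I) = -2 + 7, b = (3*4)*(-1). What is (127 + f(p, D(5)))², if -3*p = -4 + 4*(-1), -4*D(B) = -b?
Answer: 17424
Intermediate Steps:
b = -12 (b = 12*(-1) = -12)
D(B) = -3 (D(B) = -(-1)*(-12)/4 = -¼*12 = -3)
p = 8/3 (p = -(-4 + 4*(-1))/3 = -(-4 - 4)/3 = -⅓*(-8) = 8/3 ≈ 2.6667)
f(Z, I) = 5
(127 + f(p, D(5)))² = (127 + 5)² = 132² = 17424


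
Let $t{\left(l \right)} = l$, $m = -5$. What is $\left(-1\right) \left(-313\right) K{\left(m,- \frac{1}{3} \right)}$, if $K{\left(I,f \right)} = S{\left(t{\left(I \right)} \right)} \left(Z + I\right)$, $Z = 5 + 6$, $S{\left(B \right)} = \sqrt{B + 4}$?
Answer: $1878 i \approx 1878.0 i$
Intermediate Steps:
$S{\left(B \right)} = \sqrt{4 + B}$
$Z = 11$
$K{\left(I,f \right)} = \sqrt{4 + I} \left(11 + I\right)$
$\left(-1\right) \left(-313\right) K{\left(m,- \frac{1}{3} \right)} = \left(-1\right) \left(-313\right) \sqrt{4 - 5} \left(11 - 5\right) = 313 \sqrt{-1} \cdot 6 = 313 i 6 = 313 \cdot 6 i = 1878 i$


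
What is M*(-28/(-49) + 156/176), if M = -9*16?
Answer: -16164/77 ≈ -209.92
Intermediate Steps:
M = -144
M*(-28/(-49) + 156/176) = -144*(-28/(-49) + 156/176) = -144*(-28*(-1/49) + 156*(1/176)) = -144*(4/7 + 39/44) = -144*449/308 = -16164/77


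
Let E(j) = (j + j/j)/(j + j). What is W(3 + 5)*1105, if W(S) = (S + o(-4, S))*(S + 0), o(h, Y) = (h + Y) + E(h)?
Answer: 109395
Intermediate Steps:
E(j) = (1 + j)/(2*j) (E(j) = (j + 1)/((2*j)) = (1 + j)*(1/(2*j)) = (1 + j)/(2*j))
o(h, Y) = Y + h + (1 + h)/(2*h) (o(h, Y) = (h + Y) + (1 + h)/(2*h) = (Y + h) + (1 + h)/(2*h) = Y + h + (1 + h)/(2*h))
W(S) = S*(-29/8 + 2*S) (W(S) = (S + (1/2 + S - 4 + (1/2)/(-4)))*(S + 0) = (S + (1/2 + S - 4 + (1/2)*(-1/4)))*S = (S + (1/2 + S - 4 - 1/8))*S = (S + (-29/8 + S))*S = (-29/8 + 2*S)*S = S*(-29/8 + 2*S))
W(3 + 5)*1105 = ((3 + 5)*(-29 + 16*(3 + 5))/8)*1105 = ((1/8)*8*(-29 + 16*8))*1105 = ((1/8)*8*(-29 + 128))*1105 = ((1/8)*8*99)*1105 = 99*1105 = 109395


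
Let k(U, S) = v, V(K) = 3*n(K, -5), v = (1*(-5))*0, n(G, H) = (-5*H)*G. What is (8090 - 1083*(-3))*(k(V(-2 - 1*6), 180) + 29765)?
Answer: 337505335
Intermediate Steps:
n(G, H) = -5*G*H
v = 0 (v = -5*0 = 0)
V(K) = 75*K (V(K) = 3*(-5*K*(-5)) = 3*(25*K) = 75*K)
k(U, S) = 0
(8090 - 1083*(-3))*(k(V(-2 - 1*6), 180) + 29765) = (8090 - 1083*(-3))*(0 + 29765) = (8090 + 3249)*29765 = 11339*29765 = 337505335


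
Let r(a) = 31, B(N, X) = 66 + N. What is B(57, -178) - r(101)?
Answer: 92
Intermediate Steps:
B(57, -178) - r(101) = (66 + 57) - 1*31 = 123 - 31 = 92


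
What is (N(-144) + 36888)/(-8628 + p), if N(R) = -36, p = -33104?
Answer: -9213/10433 ≈ -0.88306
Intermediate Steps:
(N(-144) + 36888)/(-8628 + p) = (-36 + 36888)/(-8628 - 33104) = 36852/(-41732) = 36852*(-1/41732) = -9213/10433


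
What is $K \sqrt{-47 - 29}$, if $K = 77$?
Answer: $154 i \sqrt{19} \approx 671.27 i$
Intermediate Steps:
$K \sqrt{-47 - 29} = 77 \sqrt{-47 - 29} = 77 \sqrt{-76} = 77 \cdot 2 i \sqrt{19} = 154 i \sqrt{19}$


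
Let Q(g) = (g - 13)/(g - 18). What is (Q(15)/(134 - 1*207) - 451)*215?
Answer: -21234905/219 ≈ -96963.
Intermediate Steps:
Q(g) = (-13 + g)/(-18 + g)
(Q(15)/(134 - 1*207) - 451)*215 = (((-13 + 15)/(-18 + 15))/(134 - 1*207) - 451)*215 = ((2/(-3))/(134 - 207) - 451)*215 = (-⅓*2/(-73) - 451)*215 = (-⅔*(-1/73) - 451)*215 = (2/219 - 451)*215 = -98767/219*215 = -21234905/219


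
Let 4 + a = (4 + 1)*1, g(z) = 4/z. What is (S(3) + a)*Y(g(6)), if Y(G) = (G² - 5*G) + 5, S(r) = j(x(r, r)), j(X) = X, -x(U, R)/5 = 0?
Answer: 19/9 ≈ 2.1111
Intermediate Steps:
x(U, R) = 0 (x(U, R) = -5*0 = 0)
S(r) = 0
Y(G) = 5 + G² - 5*G
a = 1 (a = -4 + (4 + 1)*1 = -4 + 5*1 = -4 + 5 = 1)
(S(3) + a)*Y(g(6)) = (0 + 1)*(5 + (4/6)² - 20/6) = 1*(5 + (4*(⅙))² - 20/6) = 1*(5 + (⅔)² - 5*⅔) = 1*(5 + 4/9 - 10/3) = 1*(19/9) = 19/9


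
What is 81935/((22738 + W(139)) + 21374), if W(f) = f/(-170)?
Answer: 13928950/7498901 ≈ 1.8575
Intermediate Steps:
W(f) = -f/170 (W(f) = f*(-1/170) = -f/170)
81935/((22738 + W(139)) + 21374) = 81935/((22738 - 1/170*139) + 21374) = 81935/((22738 - 139/170) + 21374) = 81935/(3865321/170 + 21374) = 81935/(7498901/170) = 81935*(170/7498901) = 13928950/7498901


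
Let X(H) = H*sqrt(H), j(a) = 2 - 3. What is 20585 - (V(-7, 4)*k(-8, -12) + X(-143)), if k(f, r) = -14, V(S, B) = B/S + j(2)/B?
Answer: 41147/2 + 143*I*sqrt(143) ≈ 20574.0 + 1710.0*I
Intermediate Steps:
j(a) = -1
V(S, B) = -1/B + B/S (V(S, B) = B/S - 1/B = -1/B + B/S)
X(H) = H**(3/2)
20585 - (V(-7, 4)*k(-8, -12) + X(-143)) = 20585 - ((-1/4 + 4/(-7))*(-14) + (-143)**(3/2)) = 20585 - ((-1*1/4 + 4*(-1/7))*(-14) - 143*I*sqrt(143)) = 20585 - ((-1/4 - 4/7)*(-14) - 143*I*sqrt(143)) = 20585 - (-23/28*(-14) - 143*I*sqrt(143)) = 20585 - (23/2 - 143*I*sqrt(143)) = 20585 + (-23/2 + 143*I*sqrt(143)) = 41147/2 + 143*I*sqrt(143)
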